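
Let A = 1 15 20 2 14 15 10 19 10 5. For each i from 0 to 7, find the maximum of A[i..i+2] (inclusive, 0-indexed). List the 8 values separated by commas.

20, 20, 20, 15, 15, 19, 19, 19

1 15 20 → max 20
15 20 2 → max 20
20 2 14 → max 20
2 14 15 → max 15
14 15 10 → max 15
15 10 19 → max 19
10 19 10 → max 19
19 10 5 → max 19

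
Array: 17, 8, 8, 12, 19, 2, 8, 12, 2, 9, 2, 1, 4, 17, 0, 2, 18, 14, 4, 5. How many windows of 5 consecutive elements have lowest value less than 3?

15

(17, 8, 8, 12, 19) → min 8
(8, 8, 12, 19, 2) → min 2  < 3 ✓
(8, 12, 19, 2, 8) → min 2  < 3 ✓
(12, 19, 2, 8, 12) → min 2  < 3 ✓
(19, 2, 8, 12, 2) → min 2  < 3 ✓
(2, 8, 12, 2, 9) → min 2  < 3 ✓
(8, 12, 2, 9, 2) → min 2  < 3 ✓
(12, 2, 9, 2, 1) → min 1  < 3 ✓
(2, 9, 2, 1, 4) → min 1  < 3 ✓
(9, 2, 1, 4, 17) → min 1  < 3 ✓
(2, 1, 4, 17, 0) → min 0  < 3 ✓
(1, 4, 17, 0, 2) → min 0  < 3 ✓
(4, 17, 0, 2, 18) → min 0  < 3 ✓
(17, 0, 2, 18, 14) → min 0  < 3 ✓
(0, 2, 18, 14, 4) → min 0  < 3 ✓
(2, 18, 14, 4, 5) → min 2  < 3 ✓
15 windows satisfy the condition.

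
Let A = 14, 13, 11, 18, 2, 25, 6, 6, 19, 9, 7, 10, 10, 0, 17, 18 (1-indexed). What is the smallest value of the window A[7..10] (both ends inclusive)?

Elements at indices 7..10: 6, 6, 19, 9
min(6, 6, 19, 9) = 6

6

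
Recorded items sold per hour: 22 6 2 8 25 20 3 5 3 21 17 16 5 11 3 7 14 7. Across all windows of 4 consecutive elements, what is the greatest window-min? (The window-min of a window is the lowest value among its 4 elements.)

22 6 2 8 → min 2
6 2 8 25 → min 2
2 8 25 20 → min 2
8 25 20 3 → min 3
25 20 3 5 → min 3
20 3 5 3 → min 3
3 5 3 21 → min 3
5 3 21 17 → min 3
3 21 17 16 → min 3
21 17 16 5 → min 5
17 16 5 11 → min 5
16 5 11 3 → min 3
5 11 3 7 → min 3
11 3 7 14 → min 3
3 7 14 7 → min 3
Greatest of these is 5.

5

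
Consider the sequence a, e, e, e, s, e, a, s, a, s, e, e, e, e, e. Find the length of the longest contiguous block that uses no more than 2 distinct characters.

add a: window [a] (1 distinct), len 1
add e: window [a, e] (2 distinct), len 2
add e: window [a, e, e] (2 distinct), len 3
add e: window [a, e, e, e] (2 distinct), len 4
add s: window [e, e, e, s] (2 distinct), len 4
add e: window [e, e, e, s, e] (2 distinct), len 5
add a: window [e, a] (2 distinct), len 2
add s: window [a, s] (2 distinct), len 2
add a: window [a, s, a] (2 distinct), len 3
add s: window [a, s, a, s] (2 distinct), len 4
add e: window [s, e] (2 distinct), len 2
add e: window [s, e, e] (2 distinct), len 3
add e: window [s, e, e, e] (2 distinct), len 4
add e: window [s, e, e, e, e] (2 distinct), len 5
add e: window [s, e, e, e, e, e] (2 distinct), len 6
Longest length with ≤2 distinct: 6.

6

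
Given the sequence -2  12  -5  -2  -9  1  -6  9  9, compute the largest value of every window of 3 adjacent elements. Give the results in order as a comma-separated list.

12, 12, -2, 1, 1, 9, 9

[-2, 12, -5] → max 12
[12, -5, -2] → max 12
[-5, -2, -9] → max -2
[-2, -9, 1] → max 1
[-9, 1, -6] → max 1
[1, -6, 9] → max 9
[-6, 9, 9] → max 9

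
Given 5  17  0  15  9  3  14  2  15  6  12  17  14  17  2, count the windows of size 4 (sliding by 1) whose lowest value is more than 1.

[5, 17, 0, 15] → min 0
[17, 0, 15, 9] → min 0
[0, 15, 9, 3] → min 0
[15, 9, 3, 14] → min 3  > 1 ✓
[9, 3, 14, 2] → min 2  > 1 ✓
[3, 14, 2, 15] → min 2  > 1 ✓
[14, 2, 15, 6] → min 2  > 1 ✓
[2, 15, 6, 12] → min 2  > 1 ✓
[15, 6, 12, 17] → min 6  > 1 ✓
[6, 12, 17, 14] → min 6  > 1 ✓
[12, 17, 14, 17] → min 12  > 1 ✓
[17, 14, 17, 2] → min 2  > 1 ✓
9 windows satisfy the condition.

9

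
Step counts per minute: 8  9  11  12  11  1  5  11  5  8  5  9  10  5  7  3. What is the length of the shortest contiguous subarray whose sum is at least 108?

14

Extend right; whenever the sum reaches 108, record the length and shrink from the left:
add 8: running sum 8 < 108
add 9: running sum 17 < 108
add 11: running sum 28 < 108
add 12: running sum 40 < 108
add 11: running sum 51 < 108
add 1: running sum 52 < 108
add 5: running sum 57 < 108
add 11: running sum 68 < 108
add 5: running sum 73 < 108
add 8: running sum 81 < 108
add 5: running sum 86 < 108
add 9: running sum 95 < 108
add 10: running sum 105 < 108
end 13: [8, 9, 11, 12, 11, 1, 5, 11, 5, 8, 5, 9, 10, 5] sum 110, len 14
end 14: [9, 11, 12, 11, 1, 5, 11, 5, 8, 5, 9, 10, 5, 7] sum 109, len 14
end 15: [9, 11, 12, 11, 1, 5, 11, 5, 8, 5, 9, 10, 5, 7, 3] sum 112, len 15
Shortest qualifying length: 14.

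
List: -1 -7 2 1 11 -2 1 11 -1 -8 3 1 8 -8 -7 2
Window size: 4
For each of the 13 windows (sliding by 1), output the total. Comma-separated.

[-1, -7, 2, 1] → sum -5
[-7, 2, 1, 11] → sum 7
[2, 1, 11, -2] → sum 12
[1, 11, -2, 1] → sum 11
[11, -2, 1, 11] → sum 21
[-2, 1, 11, -1] → sum 9
[1, 11, -1, -8] → sum 3
[11, -1, -8, 3] → sum 5
[-1, -8, 3, 1] → sum -5
[-8, 3, 1, 8] → sum 4
[3, 1, 8, -8] → sum 4
[1, 8, -8, -7] → sum -6
[8, -8, -7, 2] → sum -5

-5, 7, 12, 11, 21, 9, 3, 5, -5, 4, 4, -6, -5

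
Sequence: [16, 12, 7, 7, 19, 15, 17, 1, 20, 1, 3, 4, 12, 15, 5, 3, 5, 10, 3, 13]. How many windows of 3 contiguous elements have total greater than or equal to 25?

10

(16, 12, 7) → sum 35  ≥ 25 ✓
(12, 7, 7) → sum 26  ≥ 25 ✓
(7, 7, 19) → sum 33  ≥ 25 ✓
(7, 19, 15) → sum 41  ≥ 25 ✓
(19, 15, 17) → sum 51  ≥ 25 ✓
(15, 17, 1) → sum 33  ≥ 25 ✓
(17, 1, 20) → sum 38  ≥ 25 ✓
(1, 20, 1) → sum 22
(20, 1, 3) → sum 24
(1, 3, 4) → sum 8
(3, 4, 12) → sum 19
(4, 12, 15) → sum 31  ≥ 25 ✓
(12, 15, 5) → sum 32  ≥ 25 ✓
(15, 5, 3) → sum 23
(5, 3, 5) → sum 13
(3, 5, 10) → sum 18
(5, 10, 3) → sum 18
(10, 3, 13) → sum 26  ≥ 25 ✓
10 windows satisfy the condition.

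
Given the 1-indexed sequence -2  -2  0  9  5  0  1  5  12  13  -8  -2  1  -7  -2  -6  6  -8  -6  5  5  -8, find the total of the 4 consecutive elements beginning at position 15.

Elements at indices 15..18: -2, -6, 6, -8
sum(-2, -6, 6, -8) = -10

-10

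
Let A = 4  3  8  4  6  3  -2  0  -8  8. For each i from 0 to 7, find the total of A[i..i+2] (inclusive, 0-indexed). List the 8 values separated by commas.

15, 15, 18, 13, 7, 1, -10, 0

[4, 3, 8] → sum 15
[3, 8, 4] → sum 15
[8, 4, 6] → sum 18
[4, 6, 3] → sum 13
[6, 3, -2] → sum 7
[3, -2, 0] → sum 1
[-2, 0, -8] → sum -10
[0, -8, 8] → sum 0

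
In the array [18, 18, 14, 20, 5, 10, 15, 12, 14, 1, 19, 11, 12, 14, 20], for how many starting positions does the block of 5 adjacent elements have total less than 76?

18 18 14 20 5 → sum 75  < 76 ✓
18 14 20 5 10 → sum 67  < 76 ✓
14 20 5 10 15 → sum 64  < 76 ✓
20 5 10 15 12 → sum 62  < 76 ✓
5 10 15 12 14 → sum 56  < 76 ✓
10 15 12 14 1 → sum 52  < 76 ✓
15 12 14 1 19 → sum 61  < 76 ✓
12 14 1 19 11 → sum 57  < 76 ✓
14 1 19 11 12 → sum 57  < 76 ✓
1 19 11 12 14 → sum 57  < 76 ✓
19 11 12 14 20 → sum 76
10 windows satisfy the condition.

10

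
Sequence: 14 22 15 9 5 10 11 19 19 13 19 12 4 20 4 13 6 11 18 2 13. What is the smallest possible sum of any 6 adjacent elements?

54

14 22 15 9 5 10 → sum 75
22 15 9 5 10 11 → sum 72
15 9 5 10 11 19 → sum 69
9 5 10 11 19 19 → sum 73
5 10 11 19 19 13 → sum 77
10 11 19 19 13 19 → sum 91
11 19 19 13 19 12 → sum 93
19 19 13 19 12 4 → sum 86
19 13 19 12 4 20 → sum 87
13 19 12 4 20 4 → sum 72
19 12 4 20 4 13 → sum 72
12 4 20 4 13 6 → sum 59
4 20 4 13 6 11 → sum 58
20 4 13 6 11 18 → sum 72
4 13 6 11 18 2 → sum 54
13 6 11 18 2 13 → sum 63
Smallest of these is 54.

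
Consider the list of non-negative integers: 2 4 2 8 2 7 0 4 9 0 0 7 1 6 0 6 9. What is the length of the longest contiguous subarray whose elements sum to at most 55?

Extend to the right; shrink from the left whenever the sum exceeds 55:
→ 2: sum 2, len 1
→ 4: sum 6, len 2
→ 2: sum 8, len 3
→ 8: sum 16, len 4
→ 2: sum 18, len 5
→ 7: sum 25, len 6
→ 0: sum 25, len 7
→ 4: sum 29, len 8
→ 9: sum 38, len 9
→ 0: sum 38, len 10
→ 0: sum 38, len 11
→ 7: sum 45, len 12
→ 1: sum 46, len 13
→ 6: sum 52, len 14
→ 0: sum 52, len 15
→ 6 (dropped 2, 4): sum 52, len 14
→ 9 (dropped 2, 8): sum 51, len 13
Longest length seen: 15.

15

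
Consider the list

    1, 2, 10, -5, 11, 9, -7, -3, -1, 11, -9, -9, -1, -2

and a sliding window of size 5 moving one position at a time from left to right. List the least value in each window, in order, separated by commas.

(1, 2, 10, -5, 11) → min -5
(2, 10, -5, 11, 9) → min -5
(10, -5, 11, 9, -7) → min -7
(-5, 11, 9, -7, -3) → min -7
(11, 9, -7, -3, -1) → min -7
(9, -7, -3, -1, 11) → min -7
(-7, -3, -1, 11, -9) → min -9
(-3, -1, 11, -9, -9) → min -9
(-1, 11, -9, -9, -1) → min -9
(11, -9, -9, -1, -2) → min -9

-5, -5, -7, -7, -7, -7, -9, -9, -9, -9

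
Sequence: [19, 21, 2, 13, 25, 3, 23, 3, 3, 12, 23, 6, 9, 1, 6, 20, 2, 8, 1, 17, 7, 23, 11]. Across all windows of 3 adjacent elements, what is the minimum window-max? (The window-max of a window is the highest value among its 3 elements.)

19 21 2 → max 21
21 2 13 → max 21
2 13 25 → max 25
13 25 3 → max 25
25 3 23 → max 25
3 23 3 → max 23
23 3 3 → max 23
3 3 12 → max 12
3 12 23 → max 23
12 23 6 → max 23
23 6 9 → max 23
6 9 1 → max 9
9 1 6 → max 9
1 6 20 → max 20
6 20 2 → max 20
20 2 8 → max 20
2 8 1 → max 8
8 1 17 → max 17
1 17 7 → max 17
17 7 23 → max 23
7 23 11 → max 23
Minimum of these is 8.

8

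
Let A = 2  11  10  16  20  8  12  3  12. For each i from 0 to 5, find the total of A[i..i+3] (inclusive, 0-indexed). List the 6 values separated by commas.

(2, 11, 10, 16) → sum 39
(11, 10, 16, 20) → sum 57
(10, 16, 20, 8) → sum 54
(16, 20, 8, 12) → sum 56
(20, 8, 12, 3) → sum 43
(8, 12, 3, 12) → sum 35

39, 57, 54, 56, 43, 35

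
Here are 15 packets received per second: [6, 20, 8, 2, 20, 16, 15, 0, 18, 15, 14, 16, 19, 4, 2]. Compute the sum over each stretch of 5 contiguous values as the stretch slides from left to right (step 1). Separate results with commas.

56, 66, 61, 53, 69, 64, 62, 63, 82, 68, 55

Sliding a size-5 window across the 15 values:
6 20 8 2 20 → sum 56
20 8 2 20 16 → sum 66
8 2 20 16 15 → sum 61
2 20 16 15 0 → sum 53
20 16 15 0 18 → sum 69
16 15 0 18 15 → sum 64
15 0 18 15 14 → sum 62
0 18 15 14 16 → sum 63
18 15 14 16 19 → sum 82
15 14 16 19 4 → sum 68
14 16 19 4 2 → sum 55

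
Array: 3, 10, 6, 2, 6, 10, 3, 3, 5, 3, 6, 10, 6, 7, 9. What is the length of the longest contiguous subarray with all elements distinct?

4

[3] len 1
[3, 10] len 2
[3, 10, 6] len 3
[3, 10, 6, 2] len 4
[2, 6] len 2
[2, 6, 10] len 3
[2, 6, 10, 3] len 4
[3] len 1
[3, 5] len 2
[5, 3] len 2
[5, 3, 6] len 3
[5, 3, 6, 10] len 4
[10, 6] len 2
[10, 6, 7] len 3
[10, 6, 7, 9] len 4
Longest all-distinct length: 4.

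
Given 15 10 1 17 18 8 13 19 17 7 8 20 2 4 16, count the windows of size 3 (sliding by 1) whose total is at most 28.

[15, 10, 1] → sum 26  ≤ 28 ✓
[10, 1, 17] → sum 28  ≤ 28 ✓
[1, 17, 18] → sum 36
[17, 18, 8] → sum 43
[18, 8, 13] → sum 39
[8, 13, 19] → sum 40
[13, 19, 17] → sum 49
[19, 17, 7] → sum 43
[17, 7, 8] → sum 32
[7, 8, 20] → sum 35
[8, 20, 2] → sum 30
[20, 2, 4] → sum 26  ≤ 28 ✓
[2, 4, 16] → sum 22  ≤ 28 ✓
4 windows satisfy the condition.

4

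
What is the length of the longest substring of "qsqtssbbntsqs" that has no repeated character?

add q: [q] len 1
add s: [q, s] len 2
add q (repeat q, move left end past it): [s, q] len 2
add t: [s, q, t] len 3
add s (repeat s, move left end past it): [q, t, s] len 3
add s (repeat s, move left end past it): [s] len 1
add b: [s, b] len 2
add b (repeat b, move left end past it): [b] len 1
add n: [b, n] len 2
add t: [b, n, t] len 3
add s: [b, n, t, s] len 4
add q: [b, n, t, s, q] len 5
add s (repeat s, move left end past it): [q, s] len 2
Longest all-distinct length: 5.

5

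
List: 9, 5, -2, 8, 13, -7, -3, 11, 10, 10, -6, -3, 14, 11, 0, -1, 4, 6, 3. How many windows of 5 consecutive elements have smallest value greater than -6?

9 5 -2 8 13 → min -2  > -6 ✓
5 -2 8 13 -7 → min -7
-2 8 13 -7 -3 → min -7
8 13 -7 -3 11 → min -7
13 -7 -3 11 10 → min -7
-7 -3 11 10 10 → min -7
-3 11 10 10 -6 → min -6
11 10 10 -6 -3 → min -6
10 10 -6 -3 14 → min -6
10 -6 -3 14 11 → min -6
-6 -3 14 11 0 → min -6
-3 14 11 0 -1 → min -3  > -6 ✓
14 11 0 -1 4 → min -1  > -6 ✓
11 0 -1 4 6 → min -1  > -6 ✓
0 -1 4 6 3 → min -1  > -6 ✓
5 windows satisfy the condition.

5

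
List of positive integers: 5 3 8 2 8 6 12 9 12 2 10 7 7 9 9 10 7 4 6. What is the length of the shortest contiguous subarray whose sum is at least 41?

5

add 5: running sum 5 < 41
add 3: running sum 8 < 41
add 8: running sum 16 < 41
add 2: running sum 18 < 41
add 8: running sum 26 < 41
add 6: running sum 32 < 41
add 12: shortest ending here [5, 3, 8, 2, 8, 6, 12] sum 44, len 7
add 9: shortest ending here [8, 2, 8, 6, 12, 9] sum 45, len 6
add 12: shortest ending here [8, 6, 12, 9, 12] sum 47, len 5
add 2: shortest ending here [6, 12, 9, 12, 2] sum 41, len 5
add 10: shortest ending here [12, 9, 12, 2, 10] sum 45, len 5
add 7: shortest ending here [12, 9, 12, 2, 10, 7] sum 52, len 6
add 7: shortest ending here [9, 12, 2, 10, 7, 7] sum 47, len 6
add 9: shortest ending here [12, 2, 10, 7, 7, 9] sum 47, len 6
add 9: shortest ending here [10, 7, 7, 9, 9] sum 42, len 5
add 10: shortest ending here [7, 7, 9, 9, 10] sum 42, len 5
add 7: shortest ending here [7, 9, 9, 10, 7] sum 42, len 5
add 4: shortest ending here [7, 9, 9, 10, 7, 4] sum 46, len 6
add 6: shortest ending here [9, 9, 10, 7, 4, 6] sum 45, len 6
Shortest qualifying length: 5.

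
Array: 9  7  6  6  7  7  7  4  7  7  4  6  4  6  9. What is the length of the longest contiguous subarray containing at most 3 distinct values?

13

[9] 1 distinct, len 1
[9, 7] 2 distinct, len 2
[9, 7, 6] 3 distinct, len 3
[9, 7, 6, 6] 3 distinct, len 4
[9, 7, 6, 6, 7] 3 distinct, len 5
[9, 7, 6, 6, 7, 7] 3 distinct, len 6
[9, 7, 6, 6, 7, 7, 7] 3 distinct, len 7
[7, 6, 6, 7, 7, 7, 4] 3 distinct, len 7
[7, 6, 6, 7, 7, 7, 4, 7] 3 distinct, len 8
[7, 6, 6, 7, 7, 7, 4, 7, 7] 3 distinct, len 9
[7, 6, 6, 7, 7, 7, 4, 7, 7, 4] 3 distinct, len 10
[7, 6, 6, 7, 7, 7, 4, 7, 7, 4, 6] 3 distinct, len 11
[7, 6, 6, 7, 7, 7, 4, 7, 7, 4, 6, 4] 3 distinct, len 12
[7, 6, 6, 7, 7, 7, 4, 7, 7, 4, 6, 4, 6] 3 distinct, len 13
[4, 6, 4, 6, 9] 3 distinct, len 5
Longest length with ≤3 distinct: 13.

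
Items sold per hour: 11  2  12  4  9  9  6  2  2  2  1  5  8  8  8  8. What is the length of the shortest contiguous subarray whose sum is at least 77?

add 11: running sum 11 < 77
add 2: running sum 13 < 77
add 12: running sum 25 < 77
add 4: running sum 29 < 77
add 9: running sum 38 < 77
add 9: running sum 47 < 77
add 6: running sum 53 < 77
add 2: running sum 55 < 77
add 2: running sum 57 < 77
add 2: running sum 59 < 77
add 1: running sum 60 < 77
add 5: running sum 65 < 77
add 8: running sum 73 < 77
add 8: shortest ending here [11, 2, 12, 4, 9, 9, 6, 2, 2, 2, 1, 5, 8, 8] sum 81, len 14
add 8: shortest ending here [2, 12, 4, 9, 9, 6, 2, 2, 2, 1, 5, 8, 8, 8] sum 78, len 14
add 8: shortest ending here [12, 4, 9, 9, 6, 2, 2, 2, 1, 5, 8, 8, 8, 8] sum 84, len 14
Shortest qualifying length: 14.

14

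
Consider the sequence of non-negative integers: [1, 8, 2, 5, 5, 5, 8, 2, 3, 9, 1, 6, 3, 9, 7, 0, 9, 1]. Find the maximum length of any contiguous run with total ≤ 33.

add 1: [1] sum 1, len 1
add 8: [1, 8] sum 9, len 2
add 2: [1, 8, 2] sum 11, len 3
add 5: [1, 8, 2, 5] sum 16, len 4
add 5: [1, 8, 2, 5, 5] sum 21, len 5
add 5: [1, 8, 2, 5, 5, 5] sum 26, len 6
add 8: [8, 2, 5, 5, 5, 8] sum 33, len 6
add 2: [2, 5, 5, 5, 8, 2] sum 27, len 6
add 3: [2, 5, 5, 5, 8, 2, 3] sum 30, len 7
add 9: [5, 5, 8, 2, 3, 9] sum 32, len 6
add 1: [5, 5, 8, 2, 3, 9, 1] sum 33, len 7
add 6: [8, 2, 3, 9, 1, 6] sum 29, len 6
add 3: [8, 2, 3, 9, 1, 6, 3] sum 32, len 7
add 9: [2, 3, 9, 1, 6, 3, 9] sum 33, len 7
add 7: [1, 6, 3, 9, 7] sum 26, len 5
add 0: [1, 6, 3, 9, 7, 0] sum 26, len 6
add 9: [3, 9, 7, 0, 9] sum 28, len 5
add 1: [3, 9, 7, 0, 9, 1] sum 29, len 6
Longest length seen: 7.

7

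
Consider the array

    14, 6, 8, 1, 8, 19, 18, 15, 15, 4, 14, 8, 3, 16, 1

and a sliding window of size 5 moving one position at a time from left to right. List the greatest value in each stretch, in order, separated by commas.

14 6 8 1 8 → max 14
6 8 1 8 19 → max 19
8 1 8 19 18 → max 19
1 8 19 18 15 → max 19
8 19 18 15 15 → max 19
19 18 15 15 4 → max 19
18 15 15 4 14 → max 18
15 15 4 14 8 → max 15
15 4 14 8 3 → max 15
4 14 8 3 16 → max 16
14 8 3 16 1 → max 16

14, 19, 19, 19, 19, 19, 18, 15, 15, 16, 16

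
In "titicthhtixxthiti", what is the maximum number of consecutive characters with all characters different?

4

add t: [t] len 1
add i: [t, i] len 2
add t (repeat t, move left end past it): [i, t] len 2
add i (repeat i, move left end past it): [t, i] len 2
add c: [t, i, c] len 3
add t (repeat t, move left end past it): [i, c, t] len 3
add h: [i, c, t, h] len 4
add h (repeat h, move left end past it): [h] len 1
add t: [h, t] len 2
add i: [h, t, i] len 3
add x: [h, t, i, x] len 4
add x (repeat x, move left end past it): [x] len 1
add t: [x, t] len 2
add h: [x, t, h] len 3
add i: [x, t, h, i] len 4
add t (repeat t, move left end past it): [h, i, t] len 3
add i (repeat i, move left end past it): [t, i] len 2
Longest all-distinct length: 4.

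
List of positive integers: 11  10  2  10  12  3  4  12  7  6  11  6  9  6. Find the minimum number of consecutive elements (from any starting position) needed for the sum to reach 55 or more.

add 11: running sum 11 < 55
add 10: running sum 21 < 55
add 2: running sum 23 < 55
add 10: running sum 33 < 55
add 12: running sum 45 < 55
add 3: running sum 48 < 55
add 4: running sum 52 < 55
end 7: [11, 10, 2, 10, 12, 3, 4, 12] sum 64, len 8
end 8: [10, 2, 10, 12, 3, 4, 12, 7] sum 60, len 8
end 9: [2, 10, 12, 3, 4, 12, 7, 6] sum 56, len 8
end 10: [12, 3, 4, 12, 7, 6, 11] sum 55, len 7
end 11: [12, 3, 4, 12, 7, 6, 11, 6] sum 61, len 8
end 12: [4, 12, 7, 6, 11, 6, 9] sum 55, len 7
end 13: [12, 7, 6, 11, 6, 9, 6] sum 57, len 7
Shortest qualifying length: 7.

7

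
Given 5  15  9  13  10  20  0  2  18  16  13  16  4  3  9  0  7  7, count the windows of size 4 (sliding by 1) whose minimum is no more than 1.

[5, 15, 9, 13] → min 5
[15, 9, 13, 10] → min 9
[9, 13, 10, 20] → min 9
[13, 10, 20, 0] → min 0  ≤ 1 ✓
[10, 20, 0, 2] → min 0  ≤ 1 ✓
[20, 0, 2, 18] → min 0  ≤ 1 ✓
[0, 2, 18, 16] → min 0  ≤ 1 ✓
[2, 18, 16, 13] → min 2
[18, 16, 13, 16] → min 13
[16, 13, 16, 4] → min 4
[13, 16, 4, 3] → min 3
[16, 4, 3, 9] → min 3
[4, 3, 9, 0] → min 0  ≤ 1 ✓
[3, 9, 0, 7] → min 0  ≤ 1 ✓
[9, 0, 7, 7] → min 0  ≤ 1 ✓
7 windows satisfy the condition.

7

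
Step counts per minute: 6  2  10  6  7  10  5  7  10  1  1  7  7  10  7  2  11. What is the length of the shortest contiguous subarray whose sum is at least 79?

12

add 6: running sum 6 < 79
add 2: running sum 8 < 79
add 10: running sum 18 < 79
add 6: running sum 24 < 79
add 7: running sum 31 < 79
add 10: running sum 41 < 79
add 5: running sum 46 < 79
add 7: running sum 53 < 79
add 10: running sum 63 < 79
add 1: running sum 64 < 79
add 1: running sum 65 < 79
add 7: running sum 72 < 79
add 7: shortest ending here [6, 2, 10, 6, 7, 10, 5, 7, 10, 1, 1, 7, 7] sum 79, len 13
add 10: shortest ending here [10, 6, 7, 10, 5, 7, 10, 1, 1, 7, 7, 10] sum 81, len 12
add 7: shortest ending here [10, 6, 7, 10, 5, 7, 10, 1, 1, 7, 7, 10, 7] sum 88, len 13
add 2: shortest ending here [6, 7, 10, 5, 7, 10, 1, 1, 7, 7, 10, 7, 2] sum 80, len 13
add 11: shortest ending here [7, 10, 5, 7, 10, 1, 1, 7, 7, 10, 7, 2, 11] sum 85, len 13
Shortest qualifying length: 12.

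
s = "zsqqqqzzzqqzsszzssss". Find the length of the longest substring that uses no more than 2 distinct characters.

add z: window [z] (1 distinct), len 1
add s: window [z, s] (2 distinct), len 2
add q: window [s, q] (2 distinct), len 2
add q: window [s, q, q] (2 distinct), len 3
add q: window [s, q, q, q] (2 distinct), len 4
add q: window [s, q, q, q, q] (2 distinct), len 5
add z: window [q, q, q, q, z] (2 distinct), len 5
add z: window [q, q, q, q, z, z] (2 distinct), len 6
add z: window [q, q, q, q, z, z, z] (2 distinct), len 7
add q: window [q, q, q, q, z, z, z, q] (2 distinct), len 8
add q: window [q, q, q, q, z, z, z, q, q] (2 distinct), len 9
add z: window [q, q, q, q, z, z, z, q, q, z] (2 distinct), len 10
add s: window [z, s] (2 distinct), len 2
add s: window [z, s, s] (2 distinct), len 3
add z: window [z, s, s, z] (2 distinct), len 4
add z: window [z, s, s, z, z] (2 distinct), len 5
add s: window [z, s, s, z, z, s] (2 distinct), len 6
add s: window [z, s, s, z, z, s, s] (2 distinct), len 7
add s: window [z, s, s, z, z, s, s, s] (2 distinct), len 8
add s: window [z, s, s, z, z, s, s, s, s] (2 distinct), len 9
Longest length with ≤2 distinct: 10.

10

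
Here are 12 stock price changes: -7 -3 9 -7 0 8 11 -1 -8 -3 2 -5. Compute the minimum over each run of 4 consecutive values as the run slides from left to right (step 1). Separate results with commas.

-7, -7, -7, -7, -1, -8, -8, -8, -8

-7 -3 9 -7 → min -7
-3 9 -7 0 → min -7
9 -7 0 8 → min -7
-7 0 8 11 → min -7
0 8 11 -1 → min -1
8 11 -1 -8 → min -8
11 -1 -8 -3 → min -8
-1 -8 -3 2 → min -8
-8 -3 2 -5 → min -8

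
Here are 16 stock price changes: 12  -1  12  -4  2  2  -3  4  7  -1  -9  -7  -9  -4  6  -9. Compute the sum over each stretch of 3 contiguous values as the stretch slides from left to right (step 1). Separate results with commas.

23, 7, 10, 0, 1, 3, 8, 10, -3, -17, -25, -20, -7, -7

Sliding a size-3 window across the 16 values:
12 -1 12 → sum 23
-1 12 -4 → sum 7
12 -4 2 → sum 10
-4 2 2 → sum 0
2 2 -3 → sum 1
2 -3 4 → sum 3
-3 4 7 → sum 8
4 7 -1 → sum 10
7 -1 -9 → sum -3
-1 -9 -7 → sum -17
-9 -7 -9 → sum -25
-7 -9 -4 → sum -20
-9 -4 6 → sum -7
-4 6 -9 → sum -7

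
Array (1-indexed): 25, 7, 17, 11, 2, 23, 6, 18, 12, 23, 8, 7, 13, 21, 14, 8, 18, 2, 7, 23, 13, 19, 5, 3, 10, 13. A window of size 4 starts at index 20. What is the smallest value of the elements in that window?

Elements at indices 20..23: 23, 13, 19, 5
min(23, 13, 19, 5) = 5

5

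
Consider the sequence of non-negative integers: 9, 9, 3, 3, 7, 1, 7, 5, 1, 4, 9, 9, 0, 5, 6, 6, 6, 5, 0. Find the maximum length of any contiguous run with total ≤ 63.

Extend to the right; shrink from the left whenever the sum exceeds 63:
add 9: [9] sum 9, len 1
add 9: [9, 9] sum 18, len 2
add 3: [9, 9, 3] sum 21, len 3
add 3: [9, 9, 3, 3] sum 24, len 4
add 7: [9, 9, 3, 3, 7] sum 31, len 5
add 1: [9, 9, 3, 3, 7, 1] sum 32, len 6
add 7: [9, 9, 3, 3, 7, 1, 7] sum 39, len 7
add 5: [9, 9, 3, 3, 7, 1, 7, 5] sum 44, len 8
add 1: [9, 9, 3, 3, 7, 1, 7, 5, 1] sum 45, len 9
add 4: [9, 9, 3, 3, 7, 1, 7, 5, 1, 4] sum 49, len 10
add 9: [9, 9, 3, 3, 7, 1, 7, 5, 1, 4, 9] sum 58, len 11
add 9: [9, 3, 3, 7, 1, 7, 5, 1, 4, 9, 9] sum 58, len 11
add 0: [9, 3, 3, 7, 1, 7, 5, 1, 4, 9, 9, 0] sum 58, len 12
add 5: [9, 3, 3, 7, 1, 7, 5, 1, 4, 9, 9, 0, 5] sum 63, len 13
add 6: [3, 3, 7, 1, 7, 5, 1, 4, 9, 9, 0, 5, 6] sum 60, len 13
add 6: [3, 7, 1, 7, 5, 1, 4, 9, 9, 0, 5, 6, 6] sum 63, len 13
add 6: [1, 7, 5, 1, 4, 9, 9, 0, 5, 6, 6, 6] sum 59, len 12
add 5: [7, 5, 1, 4, 9, 9, 0, 5, 6, 6, 6, 5] sum 63, len 12
add 0: [7, 5, 1, 4, 9, 9, 0, 5, 6, 6, 6, 5, 0] sum 63, len 13
Longest length seen: 13.

13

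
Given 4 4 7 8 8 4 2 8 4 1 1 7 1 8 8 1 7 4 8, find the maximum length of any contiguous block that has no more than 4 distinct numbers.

12

[4] 1 distinct, len 1
[4, 4] 1 distinct, len 2
[4, 4, 7] 2 distinct, len 3
[4, 4, 7, 8] 3 distinct, len 4
[4, 4, 7, 8, 8] 3 distinct, len 5
[4, 4, 7, 8, 8, 4] 3 distinct, len 6
[4, 4, 7, 8, 8, 4, 2] 4 distinct, len 7
[4, 4, 7, 8, 8, 4, 2, 8] 4 distinct, len 8
[4, 4, 7, 8, 8, 4, 2, 8, 4] 4 distinct, len 9
[8, 8, 4, 2, 8, 4, 1] 4 distinct, len 7
[8, 8, 4, 2, 8, 4, 1, 1] 4 distinct, len 8
[8, 4, 1, 1, 7] 4 distinct, len 5
[8, 4, 1, 1, 7, 1] 4 distinct, len 6
[8, 4, 1, 1, 7, 1, 8] 4 distinct, len 7
[8, 4, 1, 1, 7, 1, 8, 8] 4 distinct, len 8
[8, 4, 1, 1, 7, 1, 8, 8, 1] 4 distinct, len 9
[8, 4, 1, 1, 7, 1, 8, 8, 1, 7] 4 distinct, len 10
[8, 4, 1, 1, 7, 1, 8, 8, 1, 7, 4] 4 distinct, len 11
[8, 4, 1, 1, 7, 1, 8, 8, 1, 7, 4, 8] 4 distinct, len 12
Longest length with ≤4 distinct: 12.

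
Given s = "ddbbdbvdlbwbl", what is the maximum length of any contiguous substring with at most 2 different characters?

[d] 1 distinct, len 1
[d, d] 1 distinct, len 2
[d, d, b] 2 distinct, len 3
[d, d, b, b] 2 distinct, len 4
[d, d, b, b, d] 2 distinct, len 5
[d, d, b, b, d, b] 2 distinct, len 6
[b, v] 2 distinct, len 2
[v, d] 2 distinct, len 2
[d, l] 2 distinct, len 2
[l, b] 2 distinct, len 2
[b, w] 2 distinct, len 2
[b, w, b] 2 distinct, len 3
[b, l] 2 distinct, len 2
Longest length with ≤2 distinct: 6.

6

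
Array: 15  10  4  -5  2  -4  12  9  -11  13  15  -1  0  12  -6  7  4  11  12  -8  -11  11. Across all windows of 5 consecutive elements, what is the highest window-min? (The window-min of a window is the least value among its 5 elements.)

[15, 10, 4, -5, 2] → min -5
[10, 4, -5, 2, -4] → min -5
[4, -5, 2, -4, 12] → min -5
[-5, 2, -4, 12, 9] → min -5
[2, -4, 12, 9, -11] → min -11
[-4, 12, 9, -11, 13] → min -11
[12, 9, -11, 13, 15] → min -11
[9, -11, 13, 15, -1] → min -11
[-11, 13, 15, -1, 0] → min -11
[13, 15, -1, 0, 12] → min -1
[15, -1, 0, 12, -6] → min -6
[-1, 0, 12, -6, 7] → min -6
[0, 12, -6, 7, 4] → min -6
[12, -6, 7, 4, 11] → min -6
[-6, 7, 4, 11, 12] → min -6
[7, 4, 11, 12, -8] → min -8
[4, 11, 12, -8, -11] → min -11
[11, 12, -8, -11, 11] → min -11
Highest of these is -1.

-1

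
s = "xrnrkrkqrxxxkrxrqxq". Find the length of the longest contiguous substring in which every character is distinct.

[x] len 1
[x, r] len 2
[x, r, n] len 3
[n, r] len 2
[n, r, k] len 3
[k, r] len 2
[r, k] len 2
[r, k, q] len 3
[k, q, r] len 3
[k, q, r, x] len 4
[x] len 1
[x] len 1
[x, k] len 2
[x, k, r] len 3
[k, r, x] len 3
[x, r] len 2
[x, r, q] len 3
[r, q, x] len 3
[x, q] len 2
Longest all-distinct length: 4.

4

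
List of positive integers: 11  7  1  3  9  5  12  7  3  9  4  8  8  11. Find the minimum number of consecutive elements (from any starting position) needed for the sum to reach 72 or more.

Extend right; whenever the sum reaches 72, record the length and shrink from the left:
add 11: running sum 11 < 72
add 7: running sum 18 < 72
add 1: running sum 19 < 72
add 3: running sum 22 < 72
add 9: running sum 31 < 72
add 5: running sum 36 < 72
add 12: running sum 48 < 72
add 7: running sum 55 < 72
add 3: running sum 58 < 72
add 9: running sum 67 < 72
add 4: running sum 71 < 72
add 8: shortest ending here [11, 7, 1, 3, 9, 5, 12, 7, 3, 9, 4, 8] sum 79, len 12
add 8: shortest ending here [7, 1, 3, 9, 5, 12, 7, 3, 9, 4, 8, 8] sum 76, len 12
add 11: shortest ending here [9, 5, 12, 7, 3, 9, 4, 8, 8, 11] sum 76, len 10
Shortest qualifying length: 10.

10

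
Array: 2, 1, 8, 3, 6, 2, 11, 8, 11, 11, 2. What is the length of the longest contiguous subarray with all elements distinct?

6

add 2: [2] len 1
add 1: [2, 1] len 2
add 8: [2, 1, 8] len 3
add 3: [2, 1, 8, 3] len 4
add 6: [2, 1, 8, 3, 6] len 5
add 2 (repeat 2, move left end past it): [1, 8, 3, 6, 2] len 5
add 11: [1, 8, 3, 6, 2, 11] len 6
add 8 (repeat 8, move left end past it): [3, 6, 2, 11, 8] len 5
add 11 (repeat 11, move left end past it): [8, 11] len 2
add 11 (repeat 11, move left end past it): [11] len 1
add 2: [11, 2] len 2
Longest all-distinct length: 6.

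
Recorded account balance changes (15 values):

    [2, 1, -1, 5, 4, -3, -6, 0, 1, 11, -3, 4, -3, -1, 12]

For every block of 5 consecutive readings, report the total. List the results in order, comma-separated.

2 1 -1 5 4 → sum 11
1 -1 5 4 -3 → sum 6
-1 5 4 -3 -6 → sum -1
5 4 -3 -6 0 → sum 0
4 -3 -6 0 1 → sum -4
-3 -6 0 1 11 → sum 3
-6 0 1 11 -3 → sum 3
0 1 11 -3 4 → sum 13
1 11 -3 4 -3 → sum 10
11 -3 4 -3 -1 → sum 8
-3 4 -3 -1 12 → sum 9

11, 6, -1, 0, -4, 3, 3, 13, 10, 8, 9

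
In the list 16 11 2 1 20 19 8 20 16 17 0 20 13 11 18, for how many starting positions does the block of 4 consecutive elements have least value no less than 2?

4

16 11 2 1 → min 1
11 2 1 20 → min 1
2 1 20 19 → min 1
1 20 19 8 → min 1
20 19 8 20 → min 8  ≥ 2 ✓
19 8 20 16 → min 8  ≥ 2 ✓
8 20 16 17 → min 8  ≥ 2 ✓
20 16 17 0 → min 0
16 17 0 20 → min 0
17 0 20 13 → min 0
0 20 13 11 → min 0
20 13 11 18 → min 11  ≥ 2 ✓
4 windows satisfy the condition.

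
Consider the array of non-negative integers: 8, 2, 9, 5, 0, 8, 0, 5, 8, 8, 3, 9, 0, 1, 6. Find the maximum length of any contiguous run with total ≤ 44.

10

add 8: [8] sum 8, len 1
add 2: [8, 2] sum 10, len 2
add 9: [8, 2, 9] sum 19, len 3
add 5: [8, 2, 9, 5] sum 24, len 4
add 0: [8, 2, 9, 5, 0] sum 24, len 5
add 8: [8, 2, 9, 5, 0, 8] sum 32, len 6
add 0: [8, 2, 9, 5, 0, 8, 0] sum 32, len 7
add 5: [8, 2, 9, 5, 0, 8, 0, 5] sum 37, len 8
add 8: [2, 9, 5, 0, 8, 0, 5, 8] sum 37, len 8
add 8: [9, 5, 0, 8, 0, 5, 8, 8] sum 43, len 8
add 3: [5, 0, 8, 0, 5, 8, 8, 3] sum 37, len 8
add 9: [0, 8, 0, 5, 8, 8, 3, 9] sum 41, len 8
add 0: [0, 8, 0, 5, 8, 8, 3, 9, 0] sum 41, len 9
add 1: [0, 8, 0, 5, 8, 8, 3, 9, 0, 1] sum 42, len 10
add 6: [0, 5, 8, 8, 3, 9, 0, 1, 6] sum 40, len 9
Longest length seen: 10.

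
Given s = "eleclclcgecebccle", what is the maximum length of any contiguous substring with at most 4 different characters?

Extend right; when distinct count exceeds 4, shrink from the left:
[e] 1 distinct, len 1
[e, l] 2 distinct, len 2
[e, l, e] 2 distinct, len 3
[e, l, e, c] 3 distinct, len 4
[e, l, e, c, l] 3 distinct, len 5
[e, l, e, c, l, c] 3 distinct, len 6
[e, l, e, c, l, c, l] 3 distinct, len 7
[e, l, e, c, l, c, l, c] 3 distinct, len 8
[e, l, e, c, l, c, l, c, g] 4 distinct, len 9
[e, l, e, c, l, c, l, c, g, e] 4 distinct, len 10
[e, l, e, c, l, c, l, c, g, e, c] 4 distinct, len 11
[e, l, e, c, l, c, l, c, g, e, c, e] 4 distinct, len 12
[c, g, e, c, e, b] 4 distinct, len 6
[c, g, e, c, e, b, c] 4 distinct, len 7
[c, g, e, c, e, b, c, c] 4 distinct, len 8
[e, c, e, b, c, c, l] 4 distinct, len 7
[e, c, e, b, c, c, l, e] 4 distinct, len 8
Longest length with ≤4 distinct: 12.

12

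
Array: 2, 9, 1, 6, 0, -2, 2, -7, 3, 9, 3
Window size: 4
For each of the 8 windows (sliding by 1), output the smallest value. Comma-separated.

1, 0, -2, -2, -7, -7, -7, -7

2 9 1 6 → min 1
9 1 6 0 → min 0
1 6 0 -2 → min -2
6 0 -2 2 → min -2
0 -2 2 -7 → min -7
-2 2 -7 3 → min -7
2 -7 3 9 → min -7
-7 3 9 3 → min -7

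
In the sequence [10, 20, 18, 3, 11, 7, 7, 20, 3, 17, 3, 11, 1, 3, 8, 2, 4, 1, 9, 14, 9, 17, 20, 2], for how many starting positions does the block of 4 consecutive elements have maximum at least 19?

8

(10, 20, 18, 3) → max 20  ≥ 19 ✓
(20, 18, 3, 11) → max 20  ≥ 19 ✓
(18, 3, 11, 7) → max 18
(3, 11, 7, 7) → max 11
(11, 7, 7, 20) → max 20  ≥ 19 ✓
(7, 7, 20, 3) → max 20  ≥ 19 ✓
(7, 20, 3, 17) → max 20  ≥ 19 ✓
(20, 3, 17, 3) → max 20  ≥ 19 ✓
(3, 17, 3, 11) → max 17
(17, 3, 11, 1) → max 17
(3, 11, 1, 3) → max 11
(11, 1, 3, 8) → max 11
(1, 3, 8, 2) → max 8
(3, 8, 2, 4) → max 8
(8, 2, 4, 1) → max 8
(2, 4, 1, 9) → max 9
(4, 1, 9, 14) → max 14
(1, 9, 14, 9) → max 14
(9, 14, 9, 17) → max 17
(14, 9, 17, 20) → max 20  ≥ 19 ✓
(9, 17, 20, 2) → max 20  ≥ 19 ✓
8 windows satisfy the condition.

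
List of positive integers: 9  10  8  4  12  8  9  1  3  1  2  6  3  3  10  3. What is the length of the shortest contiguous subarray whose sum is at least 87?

add 9: running sum 9 < 87
add 10: running sum 19 < 87
add 8: running sum 27 < 87
add 4: running sum 31 < 87
add 12: running sum 43 < 87
add 8: running sum 51 < 87
add 9: running sum 60 < 87
add 1: running sum 61 < 87
add 3: running sum 64 < 87
add 1: running sum 65 < 87
add 2: running sum 67 < 87
add 6: running sum 73 < 87
add 3: running sum 76 < 87
add 3: running sum 79 < 87
end 14: [9, 10, 8, 4, 12, 8, 9, 1, 3, 1, 2, 6, 3, 3, 10] sum 89, len 15
end 15: [9, 10, 8, 4, 12, 8, 9, 1, 3, 1, 2, 6, 3, 3, 10, 3] sum 92, len 16
Shortest qualifying length: 15.

15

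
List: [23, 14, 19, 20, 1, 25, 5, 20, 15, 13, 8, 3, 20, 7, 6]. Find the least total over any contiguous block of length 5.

23 14 19 20 1 → sum 77
14 19 20 1 25 → sum 79
19 20 1 25 5 → sum 70
20 1 25 5 20 → sum 71
1 25 5 20 15 → sum 66
25 5 20 15 13 → sum 78
5 20 15 13 8 → sum 61
20 15 13 8 3 → sum 59
15 13 8 3 20 → sum 59
13 8 3 20 7 → sum 51
8 3 20 7 6 → sum 44
Least of these is 44.

44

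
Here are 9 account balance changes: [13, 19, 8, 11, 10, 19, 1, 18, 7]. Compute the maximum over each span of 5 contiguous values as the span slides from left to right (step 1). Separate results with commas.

Sliding a size-5 window across the 9 values:
(13, 19, 8, 11, 10) → max 19
(19, 8, 11, 10, 19) → max 19
(8, 11, 10, 19, 1) → max 19
(11, 10, 19, 1, 18) → max 19
(10, 19, 1, 18, 7) → max 19

19, 19, 19, 19, 19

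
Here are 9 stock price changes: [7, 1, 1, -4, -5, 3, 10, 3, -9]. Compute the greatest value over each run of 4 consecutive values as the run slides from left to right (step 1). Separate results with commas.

7, 1, 3, 10, 10, 10

[7, 1, 1, -4] → max 7
[1, 1, -4, -5] → max 1
[1, -4, -5, 3] → max 3
[-4, -5, 3, 10] → max 10
[-5, 3, 10, 3] → max 10
[3, 10, 3, -9] → max 10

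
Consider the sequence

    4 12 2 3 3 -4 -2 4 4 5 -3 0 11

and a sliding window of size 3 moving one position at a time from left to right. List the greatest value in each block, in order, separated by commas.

[4, 12, 2] → max 12
[12, 2, 3] → max 12
[2, 3, 3] → max 3
[3, 3, -4] → max 3
[3, -4, -2] → max 3
[-4, -2, 4] → max 4
[-2, 4, 4] → max 4
[4, 4, 5] → max 5
[4, 5, -3] → max 5
[5, -3, 0] → max 5
[-3, 0, 11] → max 11

12, 12, 3, 3, 3, 4, 4, 5, 5, 5, 11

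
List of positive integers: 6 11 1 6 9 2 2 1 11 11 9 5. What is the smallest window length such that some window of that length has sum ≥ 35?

4

add 6: running sum 6 < 35
add 11: running sum 17 < 35
add 1: running sum 18 < 35
add 6: running sum 24 < 35
add 9: running sum 33 < 35
add 2: shortest ending here [6, 11, 1, 6, 9, 2] sum 35, len 6
add 2: shortest ending here [6, 11, 1, 6, 9, 2, 2] sum 37, len 7
add 1: shortest ending here [6, 11, 1, 6, 9, 2, 2, 1] sum 38, len 8
add 11: shortest ending here [11, 1, 6, 9, 2, 2, 1, 11] sum 43, len 8
add 11: shortest ending here [9, 2, 2, 1, 11, 11] sum 36, len 6
add 9: shortest ending here [2, 2, 1, 11, 11, 9] sum 36, len 6
add 5: shortest ending here [11, 11, 9, 5] sum 36, len 4
Shortest qualifying length: 4.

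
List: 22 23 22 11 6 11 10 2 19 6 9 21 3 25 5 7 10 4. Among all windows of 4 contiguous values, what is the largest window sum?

78

22 23 22 11 → sum 78
23 22 11 6 → sum 62
22 11 6 11 → sum 50
11 6 11 10 → sum 38
6 11 10 2 → sum 29
11 10 2 19 → sum 42
10 2 19 6 → sum 37
2 19 6 9 → sum 36
19 6 9 21 → sum 55
6 9 21 3 → sum 39
9 21 3 25 → sum 58
21 3 25 5 → sum 54
3 25 5 7 → sum 40
25 5 7 10 → sum 47
5 7 10 4 → sum 26
Largest of these is 78.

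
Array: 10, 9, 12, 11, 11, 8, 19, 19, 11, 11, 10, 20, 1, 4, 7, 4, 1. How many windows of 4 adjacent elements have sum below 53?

10 9 12 11 → sum 42  < 53 ✓
9 12 11 11 → sum 43  < 53 ✓
12 11 11 8 → sum 42  < 53 ✓
11 11 8 19 → sum 49  < 53 ✓
11 8 19 19 → sum 57
8 19 19 11 → sum 57
19 19 11 11 → sum 60
19 11 11 10 → sum 51  < 53 ✓
11 11 10 20 → sum 52  < 53 ✓
11 10 20 1 → sum 42  < 53 ✓
10 20 1 4 → sum 35  < 53 ✓
20 1 4 7 → sum 32  < 53 ✓
1 4 7 4 → sum 16  < 53 ✓
4 7 4 1 → sum 16  < 53 ✓
11 windows satisfy the condition.

11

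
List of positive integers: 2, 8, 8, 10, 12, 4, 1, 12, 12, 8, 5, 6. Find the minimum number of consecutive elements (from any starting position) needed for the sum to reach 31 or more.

3

add 2: running sum 2 < 31
add 8: running sum 10 < 31
add 8: running sum 18 < 31
add 10: running sum 28 < 31
add 12: shortest ending here [8, 8, 10, 12] sum 38, len 4
add 4: shortest ending here [8, 10, 12, 4] sum 34, len 4
add 1: shortest ending here [8, 10, 12, 4, 1] sum 35, len 5
add 12: shortest ending here [10, 12, 4, 1, 12] sum 39, len 5
add 12: shortest ending here [12, 4, 1, 12, 12] sum 41, len 5
add 8: shortest ending here [12, 12, 8] sum 32, len 3
add 5: shortest ending here [12, 12, 8, 5] sum 37, len 4
add 6: shortest ending here [12, 8, 5, 6] sum 31, len 4
Shortest qualifying length: 3.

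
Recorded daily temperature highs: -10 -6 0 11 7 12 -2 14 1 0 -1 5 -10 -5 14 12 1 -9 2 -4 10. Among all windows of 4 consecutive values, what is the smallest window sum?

-11

Window sums for each of the 18 positions:
(-10, -6, 0, 11) → sum -5
(-6, 0, 11, 7) → sum 12
(0, 11, 7, 12) → sum 30
(11, 7, 12, -2) → sum 28
(7, 12, -2, 14) → sum 31
(12, -2, 14, 1) → sum 25
(-2, 14, 1, 0) → sum 13
(14, 1, 0, -1) → sum 14
(1, 0, -1, 5) → sum 5
(0, -1, 5, -10) → sum -6
(-1, 5, -10, -5) → sum -11
(5, -10, -5, 14) → sum 4
(-10, -5, 14, 12) → sum 11
(-5, 14, 12, 1) → sum 22
(14, 12, 1, -9) → sum 18
(12, 1, -9, 2) → sum 6
(1, -9, 2, -4) → sum -10
(-9, 2, -4, 10) → sum -1
Smallest of these is -11.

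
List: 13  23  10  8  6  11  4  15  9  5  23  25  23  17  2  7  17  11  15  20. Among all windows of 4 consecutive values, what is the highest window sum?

88

Window sums for each of the 17 positions:
(13, 23, 10, 8) → sum 54
(23, 10, 8, 6) → sum 47
(10, 8, 6, 11) → sum 35
(8, 6, 11, 4) → sum 29
(6, 11, 4, 15) → sum 36
(11, 4, 15, 9) → sum 39
(4, 15, 9, 5) → sum 33
(15, 9, 5, 23) → sum 52
(9, 5, 23, 25) → sum 62
(5, 23, 25, 23) → sum 76
(23, 25, 23, 17) → sum 88
(25, 23, 17, 2) → sum 67
(23, 17, 2, 7) → sum 49
(17, 2, 7, 17) → sum 43
(2, 7, 17, 11) → sum 37
(7, 17, 11, 15) → sum 50
(17, 11, 15, 20) → sum 63
Highest of these is 88.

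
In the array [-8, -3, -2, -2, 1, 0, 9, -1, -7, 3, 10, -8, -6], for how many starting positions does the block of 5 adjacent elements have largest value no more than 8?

[-8, -3, -2, -2, 1] → max 1  ≤ 8 ✓
[-3, -2, -2, 1, 0] → max 1  ≤ 8 ✓
[-2, -2, 1, 0, 9] → max 9
[-2, 1, 0, 9, -1] → max 9
[1, 0, 9, -1, -7] → max 9
[0, 9, -1, -7, 3] → max 9
[9, -1, -7, 3, 10] → max 10
[-1, -7, 3, 10, -8] → max 10
[-7, 3, 10, -8, -6] → max 10
2 windows satisfy the condition.

2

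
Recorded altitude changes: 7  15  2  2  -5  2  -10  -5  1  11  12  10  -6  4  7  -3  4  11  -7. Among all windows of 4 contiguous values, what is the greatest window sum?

7 15 2 2 → sum 26
15 2 2 -5 → sum 14
2 2 -5 2 → sum 1
2 -5 2 -10 → sum -11
-5 2 -10 -5 → sum -18
2 -10 -5 1 → sum -12
-10 -5 1 11 → sum -3
-5 1 11 12 → sum 19
1 11 12 10 → sum 34
11 12 10 -6 → sum 27
12 10 -6 4 → sum 20
10 -6 4 7 → sum 15
-6 4 7 -3 → sum 2
4 7 -3 4 → sum 12
7 -3 4 11 → sum 19
-3 4 11 -7 → sum 5
Greatest of these is 34.

34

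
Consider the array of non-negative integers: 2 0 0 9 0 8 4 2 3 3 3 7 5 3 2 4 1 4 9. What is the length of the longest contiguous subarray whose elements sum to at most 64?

18

Extend to the right; shrink from the left whenever the sum exceeds 64:
[2] sum 2 len 1
[2, 0] sum 2 len 2
[2, 0, 0] sum 2 len 3
[2, 0, 0, 9] sum 11 len 4
[2, 0, 0, 9, 0] sum 11 len 5
[2, 0, 0, 9, 0, 8] sum 19 len 6
[2, 0, 0, 9, 0, 8, 4] sum 23 len 7
[2, 0, 0, 9, 0, 8, 4, 2] sum 25 len 8
[2, 0, 0, 9, 0, 8, 4, 2, 3] sum 28 len 9
[2, 0, 0, 9, 0, 8, 4, 2, 3, 3] sum 31 len 10
[2, 0, 0, 9, 0, 8, 4, 2, 3, 3, 3] sum 34 len 11
[2, 0, 0, 9, 0, 8, 4, 2, 3, 3, 3, 7] sum 41 len 12
[2, 0, 0, 9, 0, 8, 4, 2, 3, 3, 3, 7, 5] sum 46 len 13
[2, 0, 0, 9, 0, 8, 4, 2, 3, 3, 3, 7, 5, 3] sum 49 len 14
[2, 0, 0, 9, 0, 8, 4, 2, 3, 3, 3, 7, 5, 3, 2] sum 51 len 15
[2, 0, 0, 9, 0, 8, 4, 2, 3, 3, 3, 7, 5, 3, 2, 4] sum 55 len 16
[2, 0, 0, 9, 0, 8, 4, 2, 3, 3, 3, 7, 5, 3, 2, 4, 1] sum 56 len 17
[2, 0, 0, 9, 0, 8, 4, 2, 3, 3, 3, 7, 5, 3, 2, 4, 1, 4] sum 60 len 18
[0, 8, 4, 2, 3, 3, 3, 7, 5, 3, 2, 4, 1, 4, 9] sum 58 len 15
Longest length seen: 18.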